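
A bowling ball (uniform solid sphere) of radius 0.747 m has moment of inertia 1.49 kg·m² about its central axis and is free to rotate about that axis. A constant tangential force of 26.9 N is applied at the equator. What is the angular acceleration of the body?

τ = F R = (26.9)(0.747) = 20.09 N·m.
Newton's second law for rotation, τ = Iα, gives α = τ/I = 20.09/1.490 = 13.49 rad/s².

α ≈ 13.5 rad/s²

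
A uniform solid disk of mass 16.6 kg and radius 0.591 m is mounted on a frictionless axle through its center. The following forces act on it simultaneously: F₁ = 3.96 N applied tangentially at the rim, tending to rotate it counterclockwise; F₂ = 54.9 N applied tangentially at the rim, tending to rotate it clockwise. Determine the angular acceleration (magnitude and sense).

I = ½MR² = (1/2)(16.6)(0.591)² = 2.899 kg·m².
Taking counterclockwise as positive: τ₁ = +(3.96)(0.591) = +2.340 N·m; τ₂ = −(54.9)(0.591) = −32.45 N·m.
Net torque τ = -30.11 N·m.
α = τ/I = -30.11/2.899 = -10.38 rad/s².

α ≈ 10.4 rad/s², clockwise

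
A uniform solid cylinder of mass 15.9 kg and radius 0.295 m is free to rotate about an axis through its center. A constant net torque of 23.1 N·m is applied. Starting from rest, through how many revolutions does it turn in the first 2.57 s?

≈ 17.5 revolutions

I = ½MR² = (1/2)(15.9)(0.295)² = 0.6918 kg·m².
α = τ/I = 23.1/0.6918 = 33.39 rad/s².
θ = ½αt² = ½(33.39)(2.57)² = 110.3 rad.
Revolutions = θ/(2π) = 17.55.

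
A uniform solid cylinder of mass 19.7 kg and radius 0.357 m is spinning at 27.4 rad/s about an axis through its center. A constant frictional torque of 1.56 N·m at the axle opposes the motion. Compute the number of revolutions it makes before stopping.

I = ½MR² = (1/2)(19.7)(0.357)² = 1.255 kg·m².
The net torque has magnitude 1.56 N·m, opposing ω.
|α| = τ/I = 1.560/1.255 = 1.243 rad/s² (deceleration).
ω² = ω₀² − 2|α|θ with ω = 0 ⇒ θ = ω₀²/(2|α|) = 302.1 rad = 48.08 rev.

≈ 48.1 revolutions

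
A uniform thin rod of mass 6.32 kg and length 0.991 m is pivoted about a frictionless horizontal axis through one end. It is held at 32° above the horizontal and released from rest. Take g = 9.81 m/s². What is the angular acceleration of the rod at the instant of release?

α ≈ 12.6 rad/s²

About the pivot, I = (1/3)ML² = (1/3)(6.32)(0.991)² = 2.069 kg·m².
The weight acts at the center, a distance L/2 = 0.4955 m from the pivot; τ = Mg(L/2) cos 32° = 26.05 N·m.
α = τ/I = 26.05/2.069 = 12.59 rad/s².
(Equivalently α = (3g/(2L)) cos 32° = 12.59 rad/s².)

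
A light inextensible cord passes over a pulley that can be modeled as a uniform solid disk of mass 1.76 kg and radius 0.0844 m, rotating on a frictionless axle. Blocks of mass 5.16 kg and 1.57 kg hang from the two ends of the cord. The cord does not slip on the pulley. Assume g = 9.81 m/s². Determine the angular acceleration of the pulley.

I = ½MR² = (1/2)(1.76)(0.0844)² = 0.006269 kg·m².
Heavier block: m₁g − T₁ = m₁a. Lighter block: T₂ − m₂g = m₂a.
Pulley: (T₁ − T₂)R = Iα = I(a/R), so T₁ − T₂ = (I/R²)a = (1/2)M_p a = 0.8800·a.
Adding the three: (m₁ − m₂)g = (m₁ + m₂ + 0.8800)a, so a = (5.16 − 1.57)(9.81)/(5.16 + 1.57 + 0.8800) = 4.628 m/s².
α = a/R = 4.628/0.0844 = 54.83 rad/s².

α ≈ 54.8 rad/s²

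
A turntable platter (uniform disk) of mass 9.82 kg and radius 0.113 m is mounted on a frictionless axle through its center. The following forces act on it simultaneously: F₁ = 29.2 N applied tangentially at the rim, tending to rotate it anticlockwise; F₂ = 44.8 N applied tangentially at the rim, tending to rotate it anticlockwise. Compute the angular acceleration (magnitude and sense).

I = ½MR² = (1/2)(9.82)(0.113)² = 0.06270 kg·m².
Taking anticlockwise as positive: τ₁ = +(29.2)(0.113) = +3.300 N·m; τ₂ = +(44.8)(0.113) = +5.062 N·m.
Net torque τ = 8.362 N·m.
α = τ/I = 8.362/0.06270 = 133.4 rad/s².

α ≈ 133 rad/s², anticlockwise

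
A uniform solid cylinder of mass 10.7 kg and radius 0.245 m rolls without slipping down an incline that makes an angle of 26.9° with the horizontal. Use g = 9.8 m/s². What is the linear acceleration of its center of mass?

Translation along the incline: Mg sinθ − f = Ma.
Rotation about the center: fR = Iα with I = ½MR². No-slip gives a = αR, so f = (I/R²)a = (1/2)M a.
Substituting: Mg sinθ = (1 + 0.5000)Ma, so a = g sinθ/(1 + 0.5000) = (9.8) sin 26.9° / 1.500 = 2.956 m/s².

a ≈ 2.96 m/s²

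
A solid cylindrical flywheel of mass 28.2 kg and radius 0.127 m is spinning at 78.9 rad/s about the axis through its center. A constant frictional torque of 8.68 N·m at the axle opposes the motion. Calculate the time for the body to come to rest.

t ≈ 2.07 s

I = ½MR² = (1/2)(28.2)(0.127)² = 0.2274 kg·m².
The net torque has magnitude 8.68 N·m, opposing ω.
|α| = τ/I = 8.680/0.2274 = 38.17 rad/s² (deceleration).
0 = ω₀ − |α|t ⇒ t = ω₀/|α| = 78.9/38.17 = 2.067 s.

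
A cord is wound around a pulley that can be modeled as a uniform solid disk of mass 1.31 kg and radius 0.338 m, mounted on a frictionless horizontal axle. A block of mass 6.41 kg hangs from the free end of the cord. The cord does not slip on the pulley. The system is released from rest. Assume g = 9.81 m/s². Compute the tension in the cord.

T ≈ 5.83 N

I = ½MR² = (1/2)(1.31)(0.338)² = 0.07483 kg·m².
Block: mg − T = ma. Pulley: TR = Iα. No-slip: a = αR, so T = (I/R²)a = 0.6550·a.
Then mg = (m + 0.6550)a, so a = (6.41)(9.81)/(6.41 + 0.6550) = 8.901 m/s².
T = 0.6550·a = 5.830 N.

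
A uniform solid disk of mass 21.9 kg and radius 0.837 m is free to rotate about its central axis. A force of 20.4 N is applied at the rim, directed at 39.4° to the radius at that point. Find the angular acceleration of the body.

I = ½MR² = (1/2)(21.9)(0.837)² = 7.671 kg·m².
Only the tangential component produces torque: τ = F R sinθ = (20.4)(0.837) sin 39.4° = 10.84 N·m.
Newton's second law for rotation, τ = Iα, gives α = τ/I = 10.84/7.671 = 1.413 rad/s².

α ≈ 1.41 rad/s²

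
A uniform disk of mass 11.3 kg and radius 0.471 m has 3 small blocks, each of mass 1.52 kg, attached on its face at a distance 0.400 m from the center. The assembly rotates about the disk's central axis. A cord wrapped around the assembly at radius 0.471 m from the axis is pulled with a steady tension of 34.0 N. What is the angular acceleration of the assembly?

I_disk = ½MR² = ½(11.3)(0.471)² = 1.253 kg·m².
I_blocks = 3·m·r² = 3(1.52)(0.400)² = 0.7296 kg·m².
Total I = 1.983 kg·m².
τ = F r = (34.0)(0.471) = 16.01 N·m.
α = τ/I = 16.01/1.983 = 8.076 rad/s².

α ≈ 8.08 rad/s²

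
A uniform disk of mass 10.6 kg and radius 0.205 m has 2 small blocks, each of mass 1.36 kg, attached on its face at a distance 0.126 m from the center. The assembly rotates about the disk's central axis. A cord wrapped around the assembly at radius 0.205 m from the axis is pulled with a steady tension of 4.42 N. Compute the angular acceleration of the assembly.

I_disk = ½MR² = ½(10.6)(0.205)² = 0.2227 kg·m².
I_blocks = 2·m·r² = 2(1.36)(0.126)² = 0.04318 kg·m².
Total I = 0.2659 kg·m².
τ = F r = (4.42)(0.205) = 0.9061 N·m.
α = τ/I = 0.9061/0.2659 = 3.407 rad/s².

α ≈ 3.41 rad/s²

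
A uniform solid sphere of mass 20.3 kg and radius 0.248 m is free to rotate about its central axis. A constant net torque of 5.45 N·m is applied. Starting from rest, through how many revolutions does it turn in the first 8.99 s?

≈ 70.2 revolutions

I = (2/5)MR² = (2/5)(20.3)(0.248)² = 0.4994 kg·m².
α = τ/I = 5.45/0.4994 = 10.91 rad/s².
θ = ½αt² = ½(10.91)(8.99)² = 441.0 rad.
Revolutions = θ/(2π) = 70.19.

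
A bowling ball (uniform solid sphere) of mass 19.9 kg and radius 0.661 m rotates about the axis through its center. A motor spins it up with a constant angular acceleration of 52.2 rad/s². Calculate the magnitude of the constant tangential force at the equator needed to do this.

I = (2/5)MR² = (2/5)(19.9)(0.661)² = 3.478 kg·m².
The required torque is τ = Iα = (3.478)(52.20) = 181.5 N·m.
A tangential force at the equator gives τ = FR, so F = τ/R = 181.5/0.661 = 274.7 N.

F ≈ 275 N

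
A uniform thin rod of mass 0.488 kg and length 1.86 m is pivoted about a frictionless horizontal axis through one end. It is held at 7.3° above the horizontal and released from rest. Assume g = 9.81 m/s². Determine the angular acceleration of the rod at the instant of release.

α ≈ 7.85 rad/s²

About the pivot, I = (1/3)ML² = (1/3)(0.488)(1.86)² = 0.5628 kg·m².
The weight acts at the center, a distance L/2 = 0.9300 m from the pivot; τ = Mg(L/2) cos 7.3° = 4.416 N·m.
α = τ/I = 4.416/0.5628 = 7.847 rad/s².
(Equivalently α = (3g/(2L)) cos 7.3° = 7.847 rad/s².)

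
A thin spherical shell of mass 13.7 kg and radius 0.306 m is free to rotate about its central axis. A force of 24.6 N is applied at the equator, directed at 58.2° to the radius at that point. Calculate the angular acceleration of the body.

I = (2/3)MR² = (2/3)(13.7)(0.306)² = 0.8552 kg·m².
Only the tangential component produces torque: τ = F R sinθ = (24.6)(0.306) sin 58.2° = 6.398 N·m.
Newton's second law for rotation, τ = Iα, gives α = τ/I = 6.398/0.8552 = 7.481 rad/s².

α ≈ 7.48 rad/s²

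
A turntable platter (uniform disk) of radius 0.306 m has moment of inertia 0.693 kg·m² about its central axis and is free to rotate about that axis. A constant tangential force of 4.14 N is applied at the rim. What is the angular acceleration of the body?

α ≈ 1.83 rad/s²

τ = F R = (4.14)(0.306) = 1.267 N·m.
From τ = Iα: α = 1.267/0.6930 = 1.828 rad/s².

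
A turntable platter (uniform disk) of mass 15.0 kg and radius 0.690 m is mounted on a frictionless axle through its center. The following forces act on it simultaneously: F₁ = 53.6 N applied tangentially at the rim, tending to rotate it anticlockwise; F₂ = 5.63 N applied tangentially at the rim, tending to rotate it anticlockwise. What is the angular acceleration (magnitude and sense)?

I = ½MR² = (1/2)(15.0)(0.690)² = 3.571 kg·m².
Taking anticlockwise as positive: τ₁ = +(53.6)(0.690) = +36.98 N·m; τ₂ = +(5.63)(0.690) = +3.885 N·m.
Net torque τ = 40.87 N·m.
α = τ/I = 40.87/3.571 = 11.45 rad/s².

α ≈ 11.4 rad/s², anticlockwise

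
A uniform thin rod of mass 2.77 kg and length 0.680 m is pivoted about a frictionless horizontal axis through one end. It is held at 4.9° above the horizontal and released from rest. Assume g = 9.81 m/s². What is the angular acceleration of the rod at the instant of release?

α ≈ 21.6 rad/s²

About the pivot, I = (1/3)ML² = (1/3)(2.77)(0.680)² = 0.4269 kg·m².
The weight acts at the center, a distance L/2 = 0.3400 m from the pivot; τ = Mg(L/2) cos 4.9° = 9.205 N·m.
α = τ/I = 9.205/0.4269 = 21.56 rad/s².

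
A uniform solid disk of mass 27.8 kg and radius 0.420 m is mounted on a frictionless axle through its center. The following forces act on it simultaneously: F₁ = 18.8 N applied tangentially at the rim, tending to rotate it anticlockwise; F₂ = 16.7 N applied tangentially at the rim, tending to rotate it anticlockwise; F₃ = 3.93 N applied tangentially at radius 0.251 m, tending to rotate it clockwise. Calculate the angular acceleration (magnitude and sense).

α ≈ 5.68 rad/s², anticlockwise

I = ½MR² = (1/2)(27.8)(0.420)² = 2.452 kg·m².
Taking anticlockwise as positive: τ₁ = +(18.8)(0.420) = +7.896 N·m; τ₂ = +(16.7)(0.420) = +7.014 N·m; τ₃ = −(3.93)(0.251) = −0.9864 N·m.
Net torque τ = 13.92 N·m.
α = τ/I = 13.92/2.452 = 5.679 rad/s².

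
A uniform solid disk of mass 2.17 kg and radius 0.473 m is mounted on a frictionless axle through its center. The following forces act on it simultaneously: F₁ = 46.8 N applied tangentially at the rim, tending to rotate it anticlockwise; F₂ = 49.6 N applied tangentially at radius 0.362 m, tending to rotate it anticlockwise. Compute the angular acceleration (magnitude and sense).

α ≈ 165 rad/s², anticlockwise

I = ½MR² = (1/2)(2.17)(0.473)² = 0.2427 kg·m².
Taking anticlockwise as positive: τ₁ = +(46.8)(0.473) = +22.14 N·m; τ₂ = +(49.6)(0.362) = +17.96 N·m.
Net torque τ = 40.09 N·m.
α = τ/I = 40.09/0.2427 = 165.2 rad/s².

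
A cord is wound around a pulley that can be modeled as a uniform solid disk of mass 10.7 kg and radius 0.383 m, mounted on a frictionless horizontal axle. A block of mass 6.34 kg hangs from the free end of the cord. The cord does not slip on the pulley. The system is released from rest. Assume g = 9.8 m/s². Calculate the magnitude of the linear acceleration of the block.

a ≈ 5.31 m/s²

I = ½MR² = (1/2)(10.7)(0.383)² = 0.7848 kg·m².
Block: mg − T = ma. Pulley: TR = Iα. No-slip: a = αR, so T = (I/R²)a = 5.350·a.
Then mg = (m + 5.350)a, so a = (6.34)(9.8)/(6.34 + 5.350) = 5.315 m/s².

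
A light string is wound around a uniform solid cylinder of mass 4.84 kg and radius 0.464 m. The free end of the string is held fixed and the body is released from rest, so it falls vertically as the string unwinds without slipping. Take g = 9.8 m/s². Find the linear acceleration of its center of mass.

Translation: Mg − T = Ma. Rotation about the center: TR = Iα with I = ½MR².
With a = αR: T = (I/R²)a = (1/2)M a, so Mg = (1 + 0.5000)Ma.
a = g/(1 + 0.5000) = 9.8/1.500 = 6.533 m/s².

a ≈ 6.53 m/s²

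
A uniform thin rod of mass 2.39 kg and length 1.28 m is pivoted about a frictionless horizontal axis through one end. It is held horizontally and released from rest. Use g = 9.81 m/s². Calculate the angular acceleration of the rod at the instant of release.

α ≈ 11.5 rad/s²

About the pivot, I = (1/3)ML² = (1/3)(2.39)(1.28)² = 1.305 kg·m².
The weight acts at the center, a distance L/2 = 0.6400 m from the pivot; τ = Mg(L/2) = 15.01 N·m.
α = τ/I = 15.01/1.305 = 11.50 rad/s².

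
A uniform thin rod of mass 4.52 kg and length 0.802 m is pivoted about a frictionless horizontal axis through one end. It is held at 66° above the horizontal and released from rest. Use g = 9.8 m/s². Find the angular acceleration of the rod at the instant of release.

α ≈ 7.46 rad/s²

About the pivot, I = (1/3)ML² = (1/3)(4.52)(0.802)² = 0.9691 kg·m².
The weight acts at the center, a distance L/2 = 0.4010 m from the pivot; τ = Mg(L/2) cos 66° = 7.225 N·m.
α = τ/I = 7.225/0.9691 = 7.455 rad/s².
(Equivalently α = (3g/(2L)) cos 66° = 7.455 rad/s².)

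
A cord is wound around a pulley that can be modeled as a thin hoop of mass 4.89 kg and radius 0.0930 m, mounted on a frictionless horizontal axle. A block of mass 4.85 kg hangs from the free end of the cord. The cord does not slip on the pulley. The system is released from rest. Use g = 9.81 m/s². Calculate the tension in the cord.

I = MR² = (4.89)(0.0930)² = 0.04229 kg·m².
Block: mg − T = ma. Pulley: TR = Iα. No-slip: a = αR, so T = (I/R²)a = 4.890·a.
Then mg = (m + 4.890)a, so a = (4.85)(9.81)/(4.85 + 4.890) = 4.885 m/s².
T = 4.890·a = 23.89 N.

T ≈ 23.9 N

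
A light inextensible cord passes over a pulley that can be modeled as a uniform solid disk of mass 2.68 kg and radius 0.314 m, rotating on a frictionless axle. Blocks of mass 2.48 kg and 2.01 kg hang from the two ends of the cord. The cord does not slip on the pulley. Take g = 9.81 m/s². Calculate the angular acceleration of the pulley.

α ≈ 2.52 rad/s²

I = ½MR² = (1/2)(2.68)(0.314)² = 0.1321 kg·m².
Heavier block: m₁g − T₁ = m₁a. Lighter block: T₂ − m₂g = m₂a.
Pulley: (T₁ − T₂)R = Iα = I(a/R), so T₁ − T₂ = (I/R²)a = (1/2)M_p a = 1.340·a.
Adding the three: (m₁ − m₂)g = (m₁ + m₂ + 1.340)a, so a = (2.48 − 2.01)(9.81)/(2.48 + 2.01 + 1.340) = 0.7909 m/s².
α = a/R = 0.7909/0.314 = 2.519 rad/s².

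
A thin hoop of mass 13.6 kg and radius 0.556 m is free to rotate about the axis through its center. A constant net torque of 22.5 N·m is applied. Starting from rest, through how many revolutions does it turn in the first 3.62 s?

I = MR² = (13.6)(0.556)² = 4.204 kg·m².
α = τ/I = 22.5/4.204 = 5.352 rad/s².
θ = ½αt² = ½(5.352)(3.62)² = 35.07 rad.
Revolutions = θ/(2π) = 5.581.

≈ 5.58 revolutions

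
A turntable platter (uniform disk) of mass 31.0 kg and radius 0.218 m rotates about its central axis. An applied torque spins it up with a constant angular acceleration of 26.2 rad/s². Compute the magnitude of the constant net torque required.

τ ≈ 19.3 N·m

I = ½MR² = (1/2)(31.0)(0.218)² = 0.7366 kg·m².
τ = Iα = (0.7366)(26.20) = 19.30 N·m.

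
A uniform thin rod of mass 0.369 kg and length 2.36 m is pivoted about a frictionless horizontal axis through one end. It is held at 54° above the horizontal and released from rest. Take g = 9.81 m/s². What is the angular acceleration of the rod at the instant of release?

α ≈ 3.66 rad/s²

About the pivot, I = (1/3)ML² = (1/3)(0.369)(2.36)² = 0.6851 kg·m².
The weight acts at the center, a distance L/2 = 1.180 m from the pivot; τ = Mg(L/2) cos 54° = 2.511 N·m.
α = τ/I = 2.511/0.6851 = 3.665 rad/s².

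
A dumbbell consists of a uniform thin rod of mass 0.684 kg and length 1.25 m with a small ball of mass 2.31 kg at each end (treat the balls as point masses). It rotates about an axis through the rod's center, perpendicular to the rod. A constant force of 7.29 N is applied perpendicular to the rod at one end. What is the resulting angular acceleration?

I_rod = (1/12)ML² = (1/12)(0.684)(1.25)² = 0.08906 kg·m².
I_balls = 2·m·(L/2)² = 2(2.31)(0.6250)² = 1.805 kg·m².
Total I = 1.894 kg·m².
τ = F·(L/2) = (7.29)(0.625) = 4.556 N·m.
α = τ/I = 4.556/1.894 = 2.406 rad/s².

α ≈ 2.41 rad/s²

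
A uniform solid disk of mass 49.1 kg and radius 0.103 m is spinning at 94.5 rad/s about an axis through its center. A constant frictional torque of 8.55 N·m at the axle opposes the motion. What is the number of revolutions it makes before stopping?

I = ½MR² = (1/2)(49.1)(0.103)² = 0.2605 kg·m².
The net torque has magnitude 8.55 N·m, opposing ω.
|α| = τ/I = 8.550/0.2605 = 32.83 rad/s² (deceleration).
ω² = ω₀² − 2|α|θ with ω = 0 ⇒ θ = ω₀²/(2|α|) = 136.0 rad = 21.65 rev.

≈ 21.6 revolutions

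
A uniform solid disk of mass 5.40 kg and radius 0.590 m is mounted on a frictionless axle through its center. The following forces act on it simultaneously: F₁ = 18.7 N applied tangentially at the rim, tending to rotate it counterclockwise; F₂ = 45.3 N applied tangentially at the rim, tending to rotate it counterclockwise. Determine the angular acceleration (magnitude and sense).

α ≈ 40.2 rad/s², counterclockwise

I = ½MR² = (1/2)(5.40)(0.590)² = 0.9399 kg·m².
Taking counterclockwise as positive: τ₁ = +(18.7)(0.590) = +11.03 N·m; τ₂ = +(45.3)(0.590) = +26.73 N·m.
Net torque τ = 37.76 N·m.
α = τ/I = 37.76/0.9399 = 40.18 rad/s².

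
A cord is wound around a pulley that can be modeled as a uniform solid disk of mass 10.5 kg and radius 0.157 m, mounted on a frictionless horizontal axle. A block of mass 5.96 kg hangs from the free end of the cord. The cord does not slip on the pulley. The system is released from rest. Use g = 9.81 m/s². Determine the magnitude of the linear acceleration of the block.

I = ½MR² = (1/2)(10.5)(0.157)² = 0.1294 kg·m².
Block: mg − T = ma. Pulley: TR = Iα. No-slip: a = αR, so T = (I/R²)a = 5.250·a.
Then mg = (m + 5.250)a, so a = (5.96)(9.81)/(5.96 + 5.250) = 5.216 m/s².

a ≈ 5.22 m/s²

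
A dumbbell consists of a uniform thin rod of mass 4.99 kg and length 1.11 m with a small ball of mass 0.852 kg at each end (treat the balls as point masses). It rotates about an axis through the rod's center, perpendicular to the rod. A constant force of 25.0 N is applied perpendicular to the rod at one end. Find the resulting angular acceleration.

α ≈ 13.4 rad/s²

I_rod = (1/12)ML² = (1/12)(4.99)(1.11)² = 0.5123 kg·m².
I_balls = 2·m·(L/2)² = 2(0.852)(0.5550)² = 0.5249 kg·m².
Total I = 1.037 kg·m².
τ = F·(L/2) = (25.0)(0.555) = 13.88 N·m.
α = τ/I = 13.88/1.037 = 13.38 rad/s².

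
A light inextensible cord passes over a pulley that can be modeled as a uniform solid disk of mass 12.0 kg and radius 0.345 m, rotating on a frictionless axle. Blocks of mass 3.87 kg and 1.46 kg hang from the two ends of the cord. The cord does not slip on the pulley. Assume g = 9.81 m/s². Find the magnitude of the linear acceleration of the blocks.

a ≈ 2.09 m/s²

I = ½MR² = (1/2)(12.0)(0.345)² = 0.7141 kg·m².
Heavier block: m₁g − T₁ = m₁a. Lighter block: T₂ − m₂g = m₂a.
Pulley: (T₁ − T₂)R = Iα = I(a/R), so T₁ − T₂ = (I/R²)a = (1/2)M_p a = 6.000·a.
Adding the three: (m₁ − m₂)g = (m₁ + m₂ + 6.000)a, so a = (3.87 − 1.46)(9.81)/(3.87 + 1.46 + 6.000) = 2.087 m/s².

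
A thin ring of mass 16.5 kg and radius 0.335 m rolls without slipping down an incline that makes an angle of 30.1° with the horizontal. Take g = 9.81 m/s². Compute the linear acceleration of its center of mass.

Translation along the incline: Mg sinθ − f = Ma.
Rotation about the center: fR = Iα with I = MR². No-slip gives a = αR, so f = (I/R²)a = M a.
Substituting: Mg sinθ = (1 + 1.000)Ma, so a = g sinθ/(1 + 1.000) = (9.81) sin 30.1° / 2.000 = 2.460 m/s².

a ≈ 2.46 m/s²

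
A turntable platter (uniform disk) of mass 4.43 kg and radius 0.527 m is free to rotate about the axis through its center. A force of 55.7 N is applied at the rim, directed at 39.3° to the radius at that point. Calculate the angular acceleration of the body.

I = ½MR² = (1/2)(4.43)(0.527)² = 0.6152 kg·m².
Only the tangential component produces torque: τ = F R sinθ = (55.7)(0.527) sin 39.3° = 18.59 N·m.
From τ = Iα: α = 18.59/0.6152 = 30.22 rad/s².

α ≈ 30.2 rad/s²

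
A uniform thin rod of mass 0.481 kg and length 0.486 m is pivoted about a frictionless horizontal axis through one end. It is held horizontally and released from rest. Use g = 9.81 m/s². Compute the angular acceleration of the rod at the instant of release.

About the pivot, I = (1/3)ML² = (1/3)(0.481)(0.486)² = 0.03787 kg·m².
The weight acts at the center, a distance L/2 = 0.2430 m from the pivot; τ = Mg(L/2) = 1.147 N·m.
α = τ/I = 1.147/0.03787 = 30.28 rad/s².

α ≈ 30.3 rad/s²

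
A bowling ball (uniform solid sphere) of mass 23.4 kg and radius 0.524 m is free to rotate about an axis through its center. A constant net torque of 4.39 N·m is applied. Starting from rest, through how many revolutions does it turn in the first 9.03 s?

I = (2/5)MR² = (2/5)(23.4)(0.524)² = 2.570 kg·m².
α = τ/I = 4.39/2.570 = 1.708 rad/s².
θ = ½αt² = ½(1.708)(9.03)² = 69.64 rad.
Revolutions = θ/(2π) = 11.08.

≈ 11.1 revolutions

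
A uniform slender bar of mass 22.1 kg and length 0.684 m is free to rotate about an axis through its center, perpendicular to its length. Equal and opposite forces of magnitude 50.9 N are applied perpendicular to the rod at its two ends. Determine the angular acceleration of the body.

α ≈ 40.4 rad/s²

I = (1/12)ML² = (1/12)(22.1)(0.684)² = 0.8616 kg·m².
The couple gives τ = F·(L/2) + F·(L/2) = F L = (50.9)(0.684) = 34.82 N·m.
From τ = Iα: α = 34.82/0.8616 = 40.41 rad/s².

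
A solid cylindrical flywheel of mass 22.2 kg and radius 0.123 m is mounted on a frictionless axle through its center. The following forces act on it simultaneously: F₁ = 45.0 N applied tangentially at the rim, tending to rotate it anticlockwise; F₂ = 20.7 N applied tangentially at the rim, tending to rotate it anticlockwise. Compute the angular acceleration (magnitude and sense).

I = ½MR² = (1/2)(22.2)(0.123)² = 0.1679 kg·m².
Taking anticlockwise as positive: τ₁ = +(45.0)(0.123) = +5.535 N·m; τ₂ = +(20.7)(0.123) = +2.546 N·m.
Net torque τ = 8.081 N·m.
α = τ/I = 8.081/0.1679 = 48.12 rad/s².

α ≈ 48.1 rad/s², anticlockwise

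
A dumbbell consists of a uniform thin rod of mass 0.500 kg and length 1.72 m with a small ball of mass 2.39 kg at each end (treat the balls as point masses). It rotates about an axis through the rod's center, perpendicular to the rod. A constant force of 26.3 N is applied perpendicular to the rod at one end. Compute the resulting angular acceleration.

I_rod = (1/12)ML² = (1/12)(0.500)(1.72)² = 0.1233 kg·m².
I_balls = 2·m·(L/2)² = 2(2.39)(0.8600)² = 3.535 kg·m².
Total I = 3.659 kg·m².
τ = F·(L/2) = (26.3)(0.860) = 22.62 N·m.
α = τ/I = 22.62/3.659 = 6.182 rad/s².

α ≈ 6.18 rad/s²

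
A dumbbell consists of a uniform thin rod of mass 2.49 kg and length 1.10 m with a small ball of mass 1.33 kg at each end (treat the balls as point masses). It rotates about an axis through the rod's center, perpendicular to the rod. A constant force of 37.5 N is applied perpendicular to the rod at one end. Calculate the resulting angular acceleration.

α ≈ 19.5 rad/s²

I_rod = (1/12)ML² = (1/12)(2.49)(1.10)² = 0.2511 kg·m².
I_balls = 2·m·(L/2)² = 2(1.33)(0.5500)² = 0.8047 kg·m².
Total I = 1.056 kg·m².
τ = F·(L/2) = (37.5)(0.550) = 20.62 N·m.
α = τ/I = 20.62/1.056 = 19.54 rad/s².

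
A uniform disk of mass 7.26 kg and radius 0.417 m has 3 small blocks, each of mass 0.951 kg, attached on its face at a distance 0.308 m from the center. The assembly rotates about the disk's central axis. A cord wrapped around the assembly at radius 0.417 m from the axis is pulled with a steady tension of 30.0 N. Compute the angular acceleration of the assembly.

α ≈ 13.9 rad/s²

I_disk = ½MR² = ½(7.26)(0.417)² = 0.6312 kg·m².
I_blocks = 3·m·r² = 3(0.951)(0.308)² = 0.2706 kg·m².
Total I = 0.9019 kg·m².
τ = F r = (30.0)(0.417) = 12.51 N·m.
α = τ/I = 12.51/0.9019 = 13.87 rad/s².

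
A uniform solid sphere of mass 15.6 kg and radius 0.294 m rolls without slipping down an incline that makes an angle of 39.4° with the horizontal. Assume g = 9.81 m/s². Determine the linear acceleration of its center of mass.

a ≈ 4.45 m/s²

Translation along the incline: Mg sinθ − f = Ma.
Rotation about the center: fR = Iα with I = (2/5)MR². No-slip gives a = αR, so f = (I/R²)a = (2/5)M a.
Substituting: Mg sinθ = (1 + 0.4000)Ma, so a = g sinθ/(1 + 0.4000) = (9.81) sin 39.4° / 1.400 = 4.448 m/s².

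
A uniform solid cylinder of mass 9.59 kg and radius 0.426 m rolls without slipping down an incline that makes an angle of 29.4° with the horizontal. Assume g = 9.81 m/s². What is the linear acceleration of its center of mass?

a ≈ 3.21 m/s²

Translation along the incline: Mg sinθ − f = Ma.
Rotation about the center: fR = Iα with I = ½MR². No-slip gives a = αR, so f = (I/R²)a = (1/2)M a.
Substituting: Mg sinθ = (1 + 0.5000)Ma, so a = g sinθ/(1 + 0.5000) = (9.81) sin 29.4° / 1.500 = 3.211 m/s².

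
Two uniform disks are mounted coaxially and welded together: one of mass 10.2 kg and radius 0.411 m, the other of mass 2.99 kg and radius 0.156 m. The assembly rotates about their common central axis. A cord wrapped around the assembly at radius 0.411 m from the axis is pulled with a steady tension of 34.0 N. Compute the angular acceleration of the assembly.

I = ½M₁R₁² + ½M₂R₂² = ½(10.2)(0.411)² + ½(2.99)(0.156)² = 0.8979 kg·m².
τ = F r = (34.0)(0.411) = 13.97 N·m.
α = τ/I = 13.97/0.8979 = 15.56 rad/s².

α ≈ 15.6 rad/s²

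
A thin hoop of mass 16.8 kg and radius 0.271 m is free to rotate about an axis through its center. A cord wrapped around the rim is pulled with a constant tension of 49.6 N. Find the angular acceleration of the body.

α ≈ 10.9 rad/s²

I = MR² = (16.8)(0.271)² = 1.234 kg·m².
τ = F R = (49.6)(0.271) = 13.44 N·m.
From τ = Iα: α = 13.44/1.234 = 10.89 rad/s².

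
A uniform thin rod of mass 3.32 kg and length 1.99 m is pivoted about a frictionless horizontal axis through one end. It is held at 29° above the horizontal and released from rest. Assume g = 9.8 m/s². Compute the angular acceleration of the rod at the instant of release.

About the pivot, I = (1/3)ML² = (1/3)(3.32)(1.99)² = 4.383 kg·m².
The weight acts at the center, a distance L/2 = 0.9950 m from the pivot; τ = Mg(L/2) cos 29° = 28.31 N·m.
α = τ/I = 28.31/4.383 = 6.461 rad/s².

α ≈ 6.46 rad/s²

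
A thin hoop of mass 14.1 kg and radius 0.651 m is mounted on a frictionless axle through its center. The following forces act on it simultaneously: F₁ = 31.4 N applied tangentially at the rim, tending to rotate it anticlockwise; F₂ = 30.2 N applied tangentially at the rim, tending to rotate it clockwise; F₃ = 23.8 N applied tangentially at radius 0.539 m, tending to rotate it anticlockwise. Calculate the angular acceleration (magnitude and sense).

α ≈ 2.28 rad/s², anticlockwise

I = MR² = (14.1)(0.651)² = 5.976 kg·m².
Taking anticlockwise as positive: τ₁ = +(31.4)(0.651) = +20.44 N·m; τ₂ = −(30.2)(0.651) = −19.66 N·m; τ₃ = +(23.8)(0.539) = +12.83 N·m.
Net torque τ = 13.61 N·m.
α = τ/I = 13.61/5.976 = 2.277 rad/s².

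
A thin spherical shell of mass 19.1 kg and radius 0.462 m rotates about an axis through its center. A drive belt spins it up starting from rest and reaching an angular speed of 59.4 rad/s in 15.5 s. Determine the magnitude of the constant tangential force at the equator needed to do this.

F ≈ 22.5 N

I = (2/3)MR² = (2/3)(19.1)(0.462)² = 2.718 kg·m².
α = Δω/Δt = (59.4 − 0)/15.5 = 3.832 rad/s².
The required torque is τ = Iα = (2.718)(3.832) = 10.42 N·m.
A tangential force at the equator gives τ = FR, so F = τ/R = 10.42/0.462 = 22.54 N.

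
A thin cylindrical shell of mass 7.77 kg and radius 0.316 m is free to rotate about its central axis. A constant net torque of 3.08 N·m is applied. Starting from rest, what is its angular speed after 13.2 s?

I = MR² = (7.77)(0.316)² = 0.7759 kg·m².
α = τ/I = 3.08/0.7759 = 3.970 rad/s².
ω = ω₀ + αt = 0 + (3.970)(13.2) = 52.40 rad/s.

ω ≈ 52.4 rad/s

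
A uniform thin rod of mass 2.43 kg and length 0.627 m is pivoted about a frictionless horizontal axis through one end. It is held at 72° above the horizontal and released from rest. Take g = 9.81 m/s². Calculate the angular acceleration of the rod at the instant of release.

α ≈ 7.25 rad/s²

About the pivot, I = (1/3)ML² = (1/3)(2.43)(0.627)² = 0.3184 kg·m².
The weight acts at the center, a distance L/2 = 0.3135 m from the pivot; τ = Mg(L/2) cos 72° = 2.309 N·m.
α = τ/I = 2.309/0.3184 = 7.252 rad/s².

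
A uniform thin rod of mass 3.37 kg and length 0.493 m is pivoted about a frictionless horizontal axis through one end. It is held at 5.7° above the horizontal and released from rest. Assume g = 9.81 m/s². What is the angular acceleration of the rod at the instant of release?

α ≈ 29.7 rad/s²

About the pivot, I = (1/3)ML² = (1/3)(3.37)(0.493)² = 0.2730 kg·m².
The weight acts at the center, a distance L/2 = 0.2465 m from the pivot; τ = Mg(L/2) cos 5.7° = 8.109 N·m.
α = τ/I = 8.109/0.2730 = 29.70 rad/s².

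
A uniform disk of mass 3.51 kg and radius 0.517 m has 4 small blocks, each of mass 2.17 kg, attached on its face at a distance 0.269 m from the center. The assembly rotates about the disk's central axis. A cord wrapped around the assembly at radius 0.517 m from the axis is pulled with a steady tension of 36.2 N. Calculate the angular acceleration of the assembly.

α ≈ 17.1 rad/s²

I_disk = ½MR² = ½(3.51)(0.517)² = 0.4691 kg·m².
I_blocks = 4·m·r² = 4(2.17)(0.269)² = 0.6281 kg·m².
Total I = 1.097 kg·m².
τ = F r = (36.2)(0.517) = 18.72 N·m.
α = τ/I = 18.72/1.097 = 17.06 rad/s².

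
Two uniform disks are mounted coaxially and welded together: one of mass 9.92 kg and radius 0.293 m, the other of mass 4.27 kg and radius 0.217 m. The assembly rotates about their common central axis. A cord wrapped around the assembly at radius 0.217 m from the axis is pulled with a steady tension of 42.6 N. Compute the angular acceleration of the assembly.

I = ½M₁R₁² + ½M₂R₂² = ½(9.92)(0.293)² + ½(4.27)(0.217)² = 0.5263 kg·m².
τ = F r = (42.6)(0.217) = 9.244 N·m.
α = τ/I = 9.244/0.5263 = 17.56 rad/s².

α ≈ 17.6 rad/s²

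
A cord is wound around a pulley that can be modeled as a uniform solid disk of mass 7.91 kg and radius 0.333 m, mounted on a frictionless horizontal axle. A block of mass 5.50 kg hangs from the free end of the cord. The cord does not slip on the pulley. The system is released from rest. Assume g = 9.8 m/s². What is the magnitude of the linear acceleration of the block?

I = ½MR² = (1/2)(7.91)(0.333)² = 0.4386 kg·m².
Block: mg − T = ma. Pulley: TR = Iα. No-slip: a = αR, so T = (I/R²)a = 3.955·a.
Then mg = (m + 3.955)a, so a = (5.50)(9.8)/(5.50 + 3.955) = 5.701 m/s².

a ≈ 5.70 m/s²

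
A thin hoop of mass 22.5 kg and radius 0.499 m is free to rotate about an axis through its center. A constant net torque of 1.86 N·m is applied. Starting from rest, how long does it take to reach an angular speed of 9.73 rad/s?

t ≈ 29.3 s

I = MR² = (22.5)(0.499)² = 5.603 kg·m².
α = τ/I = 1.86/5.603 = 0.3320 rad/s².
ω = αt ⇒ t = ω/α = 9.73/0.3320 = 29.31 s.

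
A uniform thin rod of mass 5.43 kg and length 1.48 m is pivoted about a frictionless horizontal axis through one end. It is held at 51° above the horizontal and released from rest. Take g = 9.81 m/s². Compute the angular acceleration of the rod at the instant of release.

α ≈ 6.26 rad/s²

About the pivot, I = (1/3)ML² = (1/3)(5.43)(1.48)² = 3.965 kg·m².
The weight acts at the center, a distance L/2 = 0.7400 m from the pivot; τ = Mg(L/2) cos 51° = 24.81 N·m.
α = τ/I = 24.81/3.965 = 6.257 rad/s².
(Equivalently α = (3g/(2L)) cos 51° = 6.257 rad/s².)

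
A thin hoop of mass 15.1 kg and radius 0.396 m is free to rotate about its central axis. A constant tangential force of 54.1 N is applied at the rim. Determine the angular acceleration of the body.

I = MR² = (15.1)(0.396)² = 2.368 kg·m².
τ = F R = (54.1)(0.396) = 21.42 N·m.
Newton's second law for rotation, τ = Iα, gives α = τ/I = 21.42/2.368 = 9.047 rad/s².

α ≈ 9.05 rad/s²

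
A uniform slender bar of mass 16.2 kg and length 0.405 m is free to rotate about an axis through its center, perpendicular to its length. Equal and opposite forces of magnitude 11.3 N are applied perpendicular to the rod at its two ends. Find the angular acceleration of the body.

I = (1/12)ML² = (1/12)(16.2)(0.405)² = 0.2214 kg·m².
The couple gives τ = F·(L/2) + F·(L/2) = F L = (11.3)(0.405) = 4.577 N·m.
Newton's second law for rotation, τ = Iα, gives α = τ/I = 4.577/0.2214 = 20.67 rad/s².

α ≈ 20.7 rad/s²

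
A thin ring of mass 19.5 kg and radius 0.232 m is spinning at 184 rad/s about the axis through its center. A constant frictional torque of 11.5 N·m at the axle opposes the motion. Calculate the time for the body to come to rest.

I = MR² = (19.5)(0.232)² = 1.050 kg·m².
The net torque has magnitude 11.5 N·m, opposing ω.
|α| = τ/I = 11.50/1.050 = 10.96 rad/s² (deceleration).
0 = ω₀ − |α|t ⇒ t = ω₀/|α| = 184/10.96 = 16.79 s.

t ≈ 16.8 s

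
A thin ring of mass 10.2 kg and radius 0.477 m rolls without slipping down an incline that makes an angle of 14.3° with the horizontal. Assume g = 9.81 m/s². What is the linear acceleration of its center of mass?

a ≈ 1.21 m/s²

Translation along the incline: Mg sinθ − f = Ma.
Rotation about the center: fR = Iα with I = MR². No-slip gives a = αR, so f = (I/R²)a = M a.
Substituting: Mg sinθ = (1 + 1.000)Ma, so a = g sinθ/(1 + 1.000) = (9.81) sin 14.3° / 2.000 = 1.212 m/s².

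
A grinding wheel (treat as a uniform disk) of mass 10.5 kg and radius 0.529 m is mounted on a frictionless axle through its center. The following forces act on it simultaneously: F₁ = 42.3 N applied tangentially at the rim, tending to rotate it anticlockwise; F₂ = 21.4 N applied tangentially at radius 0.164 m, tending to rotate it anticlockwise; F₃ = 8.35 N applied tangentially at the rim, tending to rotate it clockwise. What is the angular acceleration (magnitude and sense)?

I = ½MR² = (1/2)(10.5)(0.529)² = 1.469 kg·m².
Taking anticlockwise as positive: τ₁ = +(42.3)(0.529) = +22.38 N·m; τ₂ = +(21.4)(0.164) = +3.510 N·m; τ₃ = −(8.35)(0.529) = −4.417 N·m.
Net torque τ = 21.47 N·m.
α = τ/I = 21.47/1.469 = 14.61 rad/s².

α ≈ 14.6 rad/s², anticlockwise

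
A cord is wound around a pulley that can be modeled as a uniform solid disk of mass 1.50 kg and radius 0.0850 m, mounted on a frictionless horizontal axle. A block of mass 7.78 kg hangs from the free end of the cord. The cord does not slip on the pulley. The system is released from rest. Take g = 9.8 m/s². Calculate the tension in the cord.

I = ½MR² = (1/2)(1.50)(0.0850)² = 0.005419 kg·m².
Block: mg − T = ma. Pulley: TR = Iα. No-slip: a = αR, so T = (I/R²)a = 0.7500·a.
Then mg = (m + 0.7500)a, so a = (7.78)(9.8)/(7.78 + 0.7500) = 8.938 m/s².
T = 0.7500·a = 6.704 N.

T ≈ 6.70 N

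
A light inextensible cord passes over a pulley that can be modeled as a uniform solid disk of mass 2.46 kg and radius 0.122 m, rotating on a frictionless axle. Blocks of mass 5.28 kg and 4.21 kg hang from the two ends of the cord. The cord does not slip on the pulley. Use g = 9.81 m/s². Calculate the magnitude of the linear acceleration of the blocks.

I = ½MR² = (1/2)(2.46)(0.122)² = 0.01831 kg·m².
Heavier block: m₁g − T₁ = m₁a. Lighter block: T₂ − m₂g = m₂a.
Pulley: (T₁ − T₂)R = Iα = I(a/R), so T₁ − T₂ = (I/R²)a = (1/2)M_p a = 1.230·a.
Adding the three: (m₁ − m₂)g = (m₁ + m₂ + 1.230)a, so a = (5.28 − 4.21)(9.81)/(5.28 + 4.21 + 1.230) = 0.9792 m/s².

a ≈ 0.979 m/s²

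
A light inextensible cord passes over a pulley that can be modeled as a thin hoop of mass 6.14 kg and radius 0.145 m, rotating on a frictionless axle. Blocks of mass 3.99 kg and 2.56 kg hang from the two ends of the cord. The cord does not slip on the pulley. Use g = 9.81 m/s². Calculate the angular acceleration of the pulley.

α ≈ 7.62 rad/s²

I = MR² = (6.14)(0.145)² = 0.1291 kg·m².
Heavier block: m₁g − T₁ = m₁a. Lighter block: T₂ − m₂g = m₂a.
Pulley: (T₁ − T₂)R = Iα = I(a/R), so T₁ − T₂ = (I/R²)a = 1·M_p a = 6.140·a.
Adding the three: (m₁ − m₂)g = (m₁ + m₂ + 6.140)a, so a = (3.99 − 2.56)(9.81)/(3.99 + 2.56 + 6.140) = 1.105 m/s².
α = a/R = 1.105/0.145 = 7.624 rad/s².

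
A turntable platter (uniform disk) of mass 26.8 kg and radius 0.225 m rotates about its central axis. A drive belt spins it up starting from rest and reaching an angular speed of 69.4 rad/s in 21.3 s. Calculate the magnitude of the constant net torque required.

I = ½MR² = (1/2)(26.8)(0.225)² = 0.6784 kg·m².
α = Δω/Δt = (69.4 − 0)/21.3 = 3.258 rad/s².
τ = Iα = (0.6784)(3.258) = 2.210 N·m.

τ ≈ 2.21 N·m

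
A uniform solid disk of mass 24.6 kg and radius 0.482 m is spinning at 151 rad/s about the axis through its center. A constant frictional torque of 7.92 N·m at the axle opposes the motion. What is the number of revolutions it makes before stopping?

I = ½MR² = (1/2)(24.6)(0.482)² = 2.858 kg·m².
The net torque has magnitude 7.92 N·m, opposing ω.
|α| = τ/I = 7.920/2.858 = 2.772 rad/s² (deceleration).
ω² = ω₀² − 2|α|θ with ω = 0 ⇒ θ = ω₀²/(2|α|) = 4113 rad = 654.7 rev.

≈ 655 revolutions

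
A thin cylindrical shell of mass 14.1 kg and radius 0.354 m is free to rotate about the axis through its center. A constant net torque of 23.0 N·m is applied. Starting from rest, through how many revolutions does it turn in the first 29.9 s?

≈ 926 revolutions

I = MR² = (14.1)(0.354)² = 1.767 kg·m².
α = τ/I = 23.0/1.767 = 13.02 rad/s².
θ = ½αt² = ½(13.02)(29.9)² = 5819 rad.
Revolutions = θ/(2π) = 926.1.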